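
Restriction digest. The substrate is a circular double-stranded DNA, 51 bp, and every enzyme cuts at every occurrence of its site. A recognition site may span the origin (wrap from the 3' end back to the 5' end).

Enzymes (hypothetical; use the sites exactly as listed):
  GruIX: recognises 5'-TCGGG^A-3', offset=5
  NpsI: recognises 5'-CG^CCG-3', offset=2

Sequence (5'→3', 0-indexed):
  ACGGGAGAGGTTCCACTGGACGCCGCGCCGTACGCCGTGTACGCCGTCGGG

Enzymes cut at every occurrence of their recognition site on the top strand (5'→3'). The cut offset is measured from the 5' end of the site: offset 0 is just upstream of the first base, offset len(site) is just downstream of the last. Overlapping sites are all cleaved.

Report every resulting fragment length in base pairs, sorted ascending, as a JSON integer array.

Scan for sites:
  GruIX (TCGGGA, off=5): starts [46] → cuts [0]
  NpsI (CGCCG, off=2): starts [20, 25, 32, 41] → cuts [22, 27, 34, 43]

All cut coordinates (distinct, sorted): [0, 22, 27, 34, 43]

Fragment lengths:
  0→22: 22 bp
  22→27: 5 bp
  27→34: 7 bp
  34→43: 9 bp
  43→0 (wrap): 51-43+0 = 8 bp

[5,7,8,9,22]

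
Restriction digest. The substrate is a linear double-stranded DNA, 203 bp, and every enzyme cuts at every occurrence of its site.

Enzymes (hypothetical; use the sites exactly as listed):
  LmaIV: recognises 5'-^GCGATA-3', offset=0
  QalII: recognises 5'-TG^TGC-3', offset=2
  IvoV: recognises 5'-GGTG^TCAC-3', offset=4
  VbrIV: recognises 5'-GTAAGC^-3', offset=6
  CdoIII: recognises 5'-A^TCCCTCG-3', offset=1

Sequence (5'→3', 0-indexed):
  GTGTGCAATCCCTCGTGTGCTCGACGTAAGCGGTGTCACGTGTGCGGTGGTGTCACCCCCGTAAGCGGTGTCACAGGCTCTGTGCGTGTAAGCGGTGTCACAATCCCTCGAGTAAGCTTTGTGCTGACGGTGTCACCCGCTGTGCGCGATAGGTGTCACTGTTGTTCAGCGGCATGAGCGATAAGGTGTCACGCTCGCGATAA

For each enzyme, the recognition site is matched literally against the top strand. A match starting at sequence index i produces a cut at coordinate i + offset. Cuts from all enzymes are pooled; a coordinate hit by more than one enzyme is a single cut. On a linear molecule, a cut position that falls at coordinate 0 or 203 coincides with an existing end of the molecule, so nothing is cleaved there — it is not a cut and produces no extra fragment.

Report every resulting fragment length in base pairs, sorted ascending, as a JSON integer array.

[3,3,4,4,4,4,5,6,7,7,8,9,10,10,10,11,11,11,12,14,14,14,22]

Per-enzyme occurrences:
  LmaIV (GCGATA, off=0): starts [145, 177, 196] → cuts [145, 177, 196]
  QalII (TGTGC, off=2): starts [1, 15, 40, 80, 119, 140] → cuts [3, 17, 42, 82, 121, 142]
  IvoV (GGTGTCAC, off=4): starts [31, 48, 66, 93, 128, 151, 184] → cuts [35, 52, 70, 97, 132, 155, 188]
  VbrIV (GTAAGC, off=6): starts [25, 60, 87, 111] → cuts [31, 66, 93, 117]
  CdoIII (ATCCCTCG, off=1): starts [7, 102] → cuts [8, 103]

Pooled cuts: [3, 8, 17, 31, 35, 42, 52, 66, 70, 82, 93, 97, 103, 117, 121, 132, 142, 145, 155, 177, 188, 196]

Fragments:
  [0,3): 3 bp
  [3,8): 5 bp
  [8,17): 9 bp
  [17,31): 14 bp
  [31,35): 4 bp
  [35,42): 7 bp
  [42,52): 10 bp
  [52,66): 14 bp
  [66,70): 4 bp
  [70,82): 12 bp
  [82,93): 11 bp
  [93,97): 4 bp
  [97,103): 6 bp
  [103,117): 14 bp
  [117,121): 4 bp
  [121,132): 11 bp
  [132,142): 10 bp
  [142,145): 3 bp
  [145,155): 10 bp
  [155,177): 22 bp
  [177,188): 11 bp
  [188,196): 8 bp
  [196,203): 7 bp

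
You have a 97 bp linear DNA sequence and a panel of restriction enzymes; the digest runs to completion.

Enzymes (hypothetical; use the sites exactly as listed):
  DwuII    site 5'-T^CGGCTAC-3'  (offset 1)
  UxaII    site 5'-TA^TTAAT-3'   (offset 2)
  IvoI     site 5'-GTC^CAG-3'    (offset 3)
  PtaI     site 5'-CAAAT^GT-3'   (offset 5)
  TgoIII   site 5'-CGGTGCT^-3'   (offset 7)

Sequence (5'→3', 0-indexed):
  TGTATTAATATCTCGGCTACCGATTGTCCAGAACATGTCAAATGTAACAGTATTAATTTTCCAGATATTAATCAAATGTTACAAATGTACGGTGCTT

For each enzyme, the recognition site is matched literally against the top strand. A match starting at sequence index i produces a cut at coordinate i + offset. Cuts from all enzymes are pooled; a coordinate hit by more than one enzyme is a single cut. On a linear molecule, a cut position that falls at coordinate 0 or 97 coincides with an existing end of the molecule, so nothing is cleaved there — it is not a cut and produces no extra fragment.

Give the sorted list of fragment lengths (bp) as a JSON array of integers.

Scan for sites:
  DwuII TCGGCTAC/1: at [12] ⇒ [13]
  UxaII TATTAAT/2: at [2, 50, 65] ⇒ [4, 52, 67]
  IvoI GTCCAG/3: at [25] ⇒ [28]
  PtaI CAAATGT/5: at [38, 72, 81] ⇒ [43, 77, 86]
  TgoIII CGGTGCT/7: at [89] ⇒ [96]

Pooled cuts: [4, 13, 28, 43, 52, 67, 77, 86, 96]

Fragments:
  [0,4): 4 bp
  [4,13): 9 bp
  [13,28): 15 bp
  [28,43): 15 bp
  [43,52): 9 bp
  [52,67): 15 bp
  [67,77): 10 bp
  [77,86): 9 bp
  [86,96): 10 bp
  [96,97): 1 bp

[1,4,9,9,9,10,10,15,15,15]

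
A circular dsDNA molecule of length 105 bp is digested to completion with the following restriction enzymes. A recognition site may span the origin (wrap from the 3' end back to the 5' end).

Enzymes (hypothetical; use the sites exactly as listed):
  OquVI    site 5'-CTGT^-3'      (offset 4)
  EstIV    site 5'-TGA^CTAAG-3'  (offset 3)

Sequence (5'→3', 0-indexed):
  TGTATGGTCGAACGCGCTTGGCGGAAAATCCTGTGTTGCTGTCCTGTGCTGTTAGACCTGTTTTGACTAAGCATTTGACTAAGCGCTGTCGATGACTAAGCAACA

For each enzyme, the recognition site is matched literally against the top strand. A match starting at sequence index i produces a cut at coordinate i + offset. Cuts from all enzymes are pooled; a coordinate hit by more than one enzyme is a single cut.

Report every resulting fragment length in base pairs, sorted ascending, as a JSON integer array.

[5,5,5,6,8,9,11,12,44]

Scan for sites:
  OquVI (CTGT, off=4): starts [30, 38, 43, 48, 57, 85] → cuts [34, 42, 47, 52, 61, 89]
  EstIV (TGACTAAG, off=3): starts [63, 75, 92] → cuts [66, 78, 95]

All cut coordinates (distinct, sorted): [34, 42, 47, 52, 61, 66, 78, 89, 95]

Fragments:
  34→42: 8 bp
  42→47: 5 bp
  47→52: 5 bp
  52→61: 9 bp
  61→66: 5 bp
  66→78: 12 bp
  78→89: 11 bp
  89→95: 6 bp
  95→34 (wrap): 105-95+34 = 44 bp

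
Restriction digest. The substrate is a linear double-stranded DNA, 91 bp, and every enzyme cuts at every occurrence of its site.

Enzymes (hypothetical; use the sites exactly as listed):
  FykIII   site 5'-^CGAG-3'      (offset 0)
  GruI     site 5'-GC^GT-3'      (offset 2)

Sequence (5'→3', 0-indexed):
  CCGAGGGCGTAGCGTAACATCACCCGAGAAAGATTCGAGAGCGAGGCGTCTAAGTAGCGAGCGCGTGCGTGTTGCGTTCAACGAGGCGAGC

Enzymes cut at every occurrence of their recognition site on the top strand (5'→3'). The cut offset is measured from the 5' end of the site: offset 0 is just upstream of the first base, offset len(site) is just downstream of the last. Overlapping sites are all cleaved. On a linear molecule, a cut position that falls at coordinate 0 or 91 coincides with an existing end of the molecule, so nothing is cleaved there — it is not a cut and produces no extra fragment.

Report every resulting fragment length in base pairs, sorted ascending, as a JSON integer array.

[1,4,5,5,5,6,6,6,7,7,7,10,11,11]

Scan for sites:
  FykIII CGAG/0: at [1, 24, 35, 41, 57, 81, 86] ⇒ [1, 24, 35, 41, 57, 81, 86]
  GruI GCGT/2: at [6, 11, 45, 62, 66, 73] ⇒ [8, 13, 47, 64, 68, 75]

Pooled cuts: [1, 8, 13, 24, 35, 41, 47, 57, 64, 68, 75, 81, 86]

Fragments:
  [0,1): 1 bp
  [1,8): 7 bp
  [8,13): 5 bp
  [13,24): 11 bp
  [24,35): 11 bp
  [35,41): 6 bp
  [41,47): 6 bp
  [47,57): 10 bp
  [57,64): 7 bp
  [64,68): 4 bp
  [68,75): 7 bp
  [75,81): 6 bp
  [81,86): 5 bp
  [86,91): 5 bp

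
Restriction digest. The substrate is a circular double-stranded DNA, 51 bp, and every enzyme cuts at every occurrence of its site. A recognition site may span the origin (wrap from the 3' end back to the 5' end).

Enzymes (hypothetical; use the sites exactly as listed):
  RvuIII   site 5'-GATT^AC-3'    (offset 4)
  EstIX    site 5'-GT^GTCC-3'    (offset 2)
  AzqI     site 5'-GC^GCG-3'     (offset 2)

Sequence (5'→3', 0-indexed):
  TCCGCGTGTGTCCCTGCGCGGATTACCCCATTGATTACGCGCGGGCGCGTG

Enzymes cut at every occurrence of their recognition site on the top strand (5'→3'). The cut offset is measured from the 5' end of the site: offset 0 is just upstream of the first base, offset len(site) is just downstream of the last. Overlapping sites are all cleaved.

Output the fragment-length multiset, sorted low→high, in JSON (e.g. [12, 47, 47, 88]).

[4,4,6,7,8,10,12]

Site scan:
  RvuIII GATTAC/4: at [20, 32] ⇒ [24, 36]
  EstIX GTGTCC/2: at [7, 48] ⇒ [9, 50]
  AzqI GCGCG/2: at [15, 38, 44] ⇒ [17, 40, 46]

Pooled cuts: [9, 17, 24, 36, 40, 46, 50]

Fragment lengths:
  9→17: 8 bp
  17→24: 7 bp
  24→36: 12 bp
  36→40: 4 bp
  40→46: 6 bp
  46→50: 4 bp
  50→9 (wrap): 51-50+9 = 10 bp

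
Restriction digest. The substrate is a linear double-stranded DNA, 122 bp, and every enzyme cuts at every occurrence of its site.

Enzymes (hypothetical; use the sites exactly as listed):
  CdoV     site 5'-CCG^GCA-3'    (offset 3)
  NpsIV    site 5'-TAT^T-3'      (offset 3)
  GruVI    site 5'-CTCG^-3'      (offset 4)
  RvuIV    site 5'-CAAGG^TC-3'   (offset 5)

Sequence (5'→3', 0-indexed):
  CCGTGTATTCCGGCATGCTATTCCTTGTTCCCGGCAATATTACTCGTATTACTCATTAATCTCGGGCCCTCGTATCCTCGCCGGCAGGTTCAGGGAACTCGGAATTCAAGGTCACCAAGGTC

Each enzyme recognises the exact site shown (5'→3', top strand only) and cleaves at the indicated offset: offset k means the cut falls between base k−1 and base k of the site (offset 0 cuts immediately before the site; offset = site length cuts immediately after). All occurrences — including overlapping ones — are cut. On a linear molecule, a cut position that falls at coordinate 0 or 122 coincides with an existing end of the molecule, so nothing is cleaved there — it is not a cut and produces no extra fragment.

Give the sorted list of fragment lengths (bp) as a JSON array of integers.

[2,3,3,4,6,7,8,8,8,9,9,10,12,15,18]

Scan for sites:
  CdoV (CCGGCA, off=3): starts [9, 30, 80] → cuts [12, 33, 83]
  NpsIV (TATT, off=3): starts [5, 18, 37, 46] → cuts [8, 21, 40, 49]
  GruVI (CTCG, off=4): starts [42, 60, 68, 76, 97] → cuts [46, 64, 72, 80, 101]
  RvuIV (CAAGGTC, off=5): starts [106, 115] → cuts [111, 120]

Pooled cuts: [8, 12, 21, 33, 40, 46, 49, 64, 72, 80, 83, 101, 111, 120]

Fragments:
  [0,8): 8 bp
  [8,12): 4 bp
  [12,21): 9 bp
  [21,33): 12 bp
  [33,40): 7 bp
  [40,46): 6 bp
  [46,49): 3 bp
  [49,64): 15 bp
  [64,72): 8 bp
  [72,80): 8 bp
  [80,83): 3 bp
  [83,101): 18 bp
  [101,111): 10 bp
  [111,120): 9 bp
  [120,122): 2 bp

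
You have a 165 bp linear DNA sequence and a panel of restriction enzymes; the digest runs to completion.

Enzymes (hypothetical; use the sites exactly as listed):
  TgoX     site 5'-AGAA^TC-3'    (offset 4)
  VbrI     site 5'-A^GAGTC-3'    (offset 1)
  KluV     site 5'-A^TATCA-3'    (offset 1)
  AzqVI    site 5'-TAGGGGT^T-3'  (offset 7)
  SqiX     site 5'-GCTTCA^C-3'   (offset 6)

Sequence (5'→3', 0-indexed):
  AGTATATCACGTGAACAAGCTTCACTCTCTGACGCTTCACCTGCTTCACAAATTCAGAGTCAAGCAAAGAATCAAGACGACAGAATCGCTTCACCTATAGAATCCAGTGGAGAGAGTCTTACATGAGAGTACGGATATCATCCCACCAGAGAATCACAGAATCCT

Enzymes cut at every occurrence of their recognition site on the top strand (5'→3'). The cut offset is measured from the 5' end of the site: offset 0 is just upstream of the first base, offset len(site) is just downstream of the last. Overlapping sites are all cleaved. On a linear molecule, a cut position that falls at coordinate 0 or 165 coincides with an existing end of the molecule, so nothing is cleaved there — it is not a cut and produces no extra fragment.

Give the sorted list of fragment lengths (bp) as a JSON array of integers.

Per-enzyme occurrences:
  TgoX AGAATC/4: at [67, 81, 98, 149, 157] ⇒ [71, 85, 102, 153, 161]
  VbrI AGAGTC/1: at [55, 112] ⇒ [56, 113]
  KluV ATATCA/1: at [3, 134] ⇒ [4, 135]
  AzqVI (TAGGGGTT, off=7): no sites
  SqiX GCTTCAC/6: at [18, 33, 42, 87] ⇒ [24, 39, 48, 93]

Pooled cuts: [4, 24, 39, 48, 56, 71, 85, 93, 102, 113, 135, 153, 161]

Fragments:
  [0,4): 4 bp
  [4,24): 20 bp
  [24,39): 15 bp
  [39,48): 9 bp
  [48,56): 8 bp
  [56,71): 15 bp
  [71,85): 14 bp
  [85,93): 8 bp
  [93,102): 9 bp
  [102,113): 11 bp
  [113,135): 22 bp
  [135,153): 18 bp
  [153,161): 8 bp
  [161,165): 4 bp

[4,4,8,8,8,9,9,11,14,15,15,18,20,22]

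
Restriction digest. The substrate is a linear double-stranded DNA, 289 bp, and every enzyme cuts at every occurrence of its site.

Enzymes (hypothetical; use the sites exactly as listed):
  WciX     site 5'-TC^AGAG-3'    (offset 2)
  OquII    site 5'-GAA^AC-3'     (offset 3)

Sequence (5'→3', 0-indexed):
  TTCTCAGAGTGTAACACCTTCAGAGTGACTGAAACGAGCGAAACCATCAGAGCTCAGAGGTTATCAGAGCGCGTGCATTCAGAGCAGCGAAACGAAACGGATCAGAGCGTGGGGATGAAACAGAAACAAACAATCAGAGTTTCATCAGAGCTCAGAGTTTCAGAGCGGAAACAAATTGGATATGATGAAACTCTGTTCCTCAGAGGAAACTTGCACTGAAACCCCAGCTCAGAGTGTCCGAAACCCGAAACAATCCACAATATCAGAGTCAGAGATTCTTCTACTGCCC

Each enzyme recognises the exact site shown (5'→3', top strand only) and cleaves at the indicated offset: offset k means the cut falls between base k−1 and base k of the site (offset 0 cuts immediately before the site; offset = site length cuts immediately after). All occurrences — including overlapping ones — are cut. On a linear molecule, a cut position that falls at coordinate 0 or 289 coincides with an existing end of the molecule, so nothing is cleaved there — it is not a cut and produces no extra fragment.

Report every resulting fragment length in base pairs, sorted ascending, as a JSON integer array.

[5,5,6,6,6,7,7,7,7,7,8,9,9,10,10,10,11,11,12,12,12,12,15,15,16,16,19,19]

Site scan:
  WciX TCAGAG/2: at [3, 19, 46, 53, 63, 78, 101, 133, 144, 151, 159, 199, 228, 262, 268] ⇒ [5, 21, 48, 55, 65, 80, 103, 135, 146, 153, 161, 201, 230, 264, 270]
  OquII GAAAC/3: at [30, 39, 88, 93, 116, 122, 167, 186, 205, 217, 239, 246] ⇒ [33, 42, 91, 96, 119, 125, 170, 189, 208, 220, 242, 249]

Pooled cuts: [5, 21, 33, 42, 48, 55, 65, 80, 91, 96, 103, 119, 125, 135, 146, 153, 161, 170, 189, 201, 208, 220, 230, 242, 249, 264, 270]

Fragment lengths:
  [0,5): 5 bp
  [5,21): 16 bp
  [21,33): 12 bp
  [33,42): 9 bp
  [42,48): 6 bp
  [48,55): 7 bp
  [55,65): 10 bp
  [65,80): 15 bp
  [80,91): 11 bp
  [91,96): 5 bp
  [96,103): 7 bp
  [103,119): 16 bp
  [119,125): 6 bp
  [125,135): 10 bp
  [135,146): 11 bp
  [146,153): 7 bp
  [153,161): 8 bp
  [161,170): 9 bp
  [170,189): 19 bp
  [189,201): 12 bp
  [201,208): 7 bp
  [208,220): 12 bp
  [220,230): 10 bp
  [230,242): 12 bp
  [242,249): 7 bp
  [249,264): 15 bp
  [264,270): 6 bp
  [270,289): 19 bp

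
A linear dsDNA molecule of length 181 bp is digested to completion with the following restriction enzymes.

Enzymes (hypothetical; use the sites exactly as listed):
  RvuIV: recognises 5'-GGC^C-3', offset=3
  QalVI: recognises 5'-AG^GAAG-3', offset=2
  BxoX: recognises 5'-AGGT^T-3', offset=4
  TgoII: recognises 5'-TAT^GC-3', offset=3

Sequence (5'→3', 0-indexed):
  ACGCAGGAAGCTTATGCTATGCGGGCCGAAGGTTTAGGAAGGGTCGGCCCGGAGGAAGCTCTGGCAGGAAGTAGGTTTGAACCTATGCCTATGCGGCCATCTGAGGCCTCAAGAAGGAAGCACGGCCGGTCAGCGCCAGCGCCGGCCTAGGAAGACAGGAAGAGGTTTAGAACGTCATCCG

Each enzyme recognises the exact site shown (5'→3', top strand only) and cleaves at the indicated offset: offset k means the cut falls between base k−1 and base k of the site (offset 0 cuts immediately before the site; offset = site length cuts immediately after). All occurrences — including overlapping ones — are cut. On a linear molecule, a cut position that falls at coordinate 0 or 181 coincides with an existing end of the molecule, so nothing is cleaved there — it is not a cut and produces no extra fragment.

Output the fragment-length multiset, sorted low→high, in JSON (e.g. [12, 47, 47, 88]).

[4,4,5,5,6,6,6,6,7,8,8,9,9,9,10,10,10,11,13,15,20]

Per-enzyme occurrences:
  RvuIV (GGCC, off=3): starts [23, 45, 94, 104, 123, 143] → cuts [26, 48, 97, 107, 126, 146]
  QalVI (AGGAAG, off=2): starts [4, 35, 52, 65, 114, 148, 156] → cuts [6, 37, 54, 67, 116, 150, 158]
  BxoX (AGGTT, off=4): starts [29, 72, 162] → cuts [33, 76, 166]
  TgoII (TATGC, off=3): starts [12, 17, 83, 89] → cuts [15, 20, 86, 92]

All cut coordinates (distinct, sorted): [6, 15, 20, 26, 33, 37, 48, 54, 67, 76, 86, 92, 97, 107, 116, 126, 146, 150, 158, 166]

Fragments:
  [0,6): 6 bp
  [6,15): 9 bp
  [15,20): 5 bp
  [20,26): 6 bp
  [26,33): 7 bp
  [33,37): 4 bp
  [37,48): 11 bp
  [48,54): 6 bp
  [54,67): 13 bp
  [67,76): 9 bp
  [76,86): 10 bp
  [86,92): 6 bp
  [92,97): 5 bp
  [97,107): 10 bp
  [107,116): 9 bp
  [116,126): 10 bp
  [126,146): 20 bp
  [146,150): 4 bp
  [150,158): 8 bp
  [158,166): 8 bp
  [166,181): 15 bp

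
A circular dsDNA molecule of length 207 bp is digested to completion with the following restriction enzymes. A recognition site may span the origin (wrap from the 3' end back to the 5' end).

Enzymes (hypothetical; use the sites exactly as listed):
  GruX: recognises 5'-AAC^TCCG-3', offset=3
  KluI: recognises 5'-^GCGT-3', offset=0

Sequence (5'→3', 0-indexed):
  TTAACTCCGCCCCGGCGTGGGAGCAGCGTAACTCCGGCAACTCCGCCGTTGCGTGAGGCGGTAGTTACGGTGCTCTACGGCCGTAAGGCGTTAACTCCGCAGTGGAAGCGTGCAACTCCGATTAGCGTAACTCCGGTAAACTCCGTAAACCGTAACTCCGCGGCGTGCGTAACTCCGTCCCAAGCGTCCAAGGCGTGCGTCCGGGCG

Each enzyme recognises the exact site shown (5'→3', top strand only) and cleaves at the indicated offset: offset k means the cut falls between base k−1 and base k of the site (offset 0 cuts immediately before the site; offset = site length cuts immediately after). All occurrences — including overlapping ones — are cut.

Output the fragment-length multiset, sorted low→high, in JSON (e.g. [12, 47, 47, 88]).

Per-enzyme occurrences:
  GruX AACTCCG/3: at [2, 29, 38, 92, 113, 128, 138, 153, 170] ⇒ [5, 32, 41, 95, 116, 131, 141, 156, 173]
  KluI GCGT/0: at [14, 25, 50, 87, 107, 124, 162, 166, 183, 192, 196, 204] ⇒ [14, 25, 50, 87, 107, 124, 162, 166, 183, 192, 196, 204]

All cut coordinates (distinct, sorted): [5, 14, 25, 32, 41, 50, 87, 95, 107, 116, 124, 131, 141, 156, 162, 166, 173, 183, 192, 196, 204]

Fragments:
  5→14: 9 bp
  14→25: 11 bp
  25→32: 7 bp
  32→41: 9 bp
  41→50: 9 bp
  50→87: 37 bp
  87→95: 8 bp
  95→107: 12 bp
  107→116: 9 bp
  116→124: 8 bp
  124→131: 7 bp
  131→141: 10 bp
  141→156: 15 bp
  156→162: 6 bp
  162→166: 4 bp
  166→173: 7 bp
  173→183: 10 bp
  183→192: 9 bp
  192→196: 4 bp
  196→204: 8 bp
  204→5 (wrap): 207-204+5 = 8 bp

[4,4,6,7,7,7,8,8,8,8,9,9,9,9,9,10,10,11,12,15,37]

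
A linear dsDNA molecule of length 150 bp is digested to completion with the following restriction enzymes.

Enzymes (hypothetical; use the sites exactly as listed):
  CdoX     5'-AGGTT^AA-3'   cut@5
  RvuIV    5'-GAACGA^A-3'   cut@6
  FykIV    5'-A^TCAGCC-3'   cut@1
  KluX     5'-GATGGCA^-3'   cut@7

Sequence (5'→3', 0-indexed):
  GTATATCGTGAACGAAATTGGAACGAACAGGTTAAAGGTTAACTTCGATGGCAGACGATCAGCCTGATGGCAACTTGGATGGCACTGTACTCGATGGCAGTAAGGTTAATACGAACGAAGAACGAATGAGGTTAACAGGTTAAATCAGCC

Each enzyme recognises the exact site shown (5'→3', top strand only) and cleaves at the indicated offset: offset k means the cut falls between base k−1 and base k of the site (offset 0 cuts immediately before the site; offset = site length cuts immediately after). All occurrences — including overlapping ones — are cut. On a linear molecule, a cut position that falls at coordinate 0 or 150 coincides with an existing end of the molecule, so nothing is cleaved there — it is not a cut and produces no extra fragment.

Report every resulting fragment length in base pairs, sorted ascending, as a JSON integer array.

Site scan:
  CdoX (AGGTTAA, off=5): starts [28, 35, 102, 128, 136] → cuts [33, 40, 107, 133, 141]
  RvuIV (GAACGAA, off=6): starts [9, 20, 112, 119] → cuts [15, 26, 118, 125]
  FykIV (ATCAGCC, off=1): starts [57, 143] → cuts [58, 144]
  KluX (GATGGCA, off=7): starts [46, 65, 77, 92] → cuts [53, 72, 84, 99]

Pooled cuts: [15, 26, 33, 40, 53, 58, 72, 84, 99, 107, 118, 125, 133, 141, 144]

Fragments:
  [0,15): 15 bp
  [15,26): 11 bp
  [26,33): 7 bp
  [33,40): 7 bp
  [40,53): 13 bp
  [53,58): 5 bp
  [58,72): 14 bp
  [72,84): 12 bp
  [84,99): 15 bp
  [99,107): 8 bp
  [107,118): 11 bp
  [118,125): 7 bp
  [125,133): 8 bp
  [133,141): 8 bp
  [141,144): 3 bp
  [144,150): 6 bp

[3,5,6,7,7,7,8,8,8,11,11,12,13,14,15,15]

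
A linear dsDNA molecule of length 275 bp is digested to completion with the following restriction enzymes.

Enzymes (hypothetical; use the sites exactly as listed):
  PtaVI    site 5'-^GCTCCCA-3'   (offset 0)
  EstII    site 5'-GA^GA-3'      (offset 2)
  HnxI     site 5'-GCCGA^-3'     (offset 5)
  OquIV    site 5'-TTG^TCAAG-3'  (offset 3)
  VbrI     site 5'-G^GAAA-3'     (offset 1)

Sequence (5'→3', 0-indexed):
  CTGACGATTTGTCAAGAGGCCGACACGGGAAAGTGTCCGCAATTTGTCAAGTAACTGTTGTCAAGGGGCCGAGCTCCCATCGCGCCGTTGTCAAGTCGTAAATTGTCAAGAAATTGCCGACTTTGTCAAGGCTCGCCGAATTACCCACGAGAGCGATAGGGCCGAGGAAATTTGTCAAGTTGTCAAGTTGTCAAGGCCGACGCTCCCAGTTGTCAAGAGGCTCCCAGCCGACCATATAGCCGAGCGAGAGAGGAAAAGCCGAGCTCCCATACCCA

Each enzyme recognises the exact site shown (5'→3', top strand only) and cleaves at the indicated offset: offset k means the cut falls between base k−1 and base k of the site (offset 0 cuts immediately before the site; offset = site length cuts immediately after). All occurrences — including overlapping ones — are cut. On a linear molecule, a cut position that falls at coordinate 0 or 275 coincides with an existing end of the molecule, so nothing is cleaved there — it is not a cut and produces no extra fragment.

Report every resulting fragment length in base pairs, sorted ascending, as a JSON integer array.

[1,1,2,3,4,5,5,7,8,8,8,10,10,11,11,11,12,12,12,12,13,14,14,15,15,15,18,18]

Scan for sites:
  PtaVI GCTCCCA/0: at [72, 201, 219, 262] ⇒ [72, 201, 219, 262]
  EstII GAGA/2: at [148, 245, 247] ⇒ [150, 247, 249]
  HnxI GCCGA/5: at [18, 67, 115, 134, 160, 195, 226, 238, 257] ⇒ [23, 72, 120, 139, 165, 200, 231, 243, 262]
  OquIV TTGTCAAG/3: at [8, 43, 57, 87, 102, 122, 171, 179, 187, 209] ⇒ [11, 46, 60, 90, 105, 125, 174, 182, 190, 212]
  VbrI GGAAA/1: at [27, 165, 251] ⇒ [28, 166, 252]

All cut coordinates (distinct, sorted): [11, 23, 28, 46, 60, 72, 90, 105, 120, 125, 139, 150, 165, 166, 174, 182, 190, 200, 201, 212, 219, 231, 243, 247, 249, 252, 262]

Fragments:
  [0,11): 11 bp
  [11,23): 12 bp
  [23,28): 5 bp
  [28,46): 18 bp
  [46,60): 14 bp
  [60,72): 12 bp
  [72,90): 18 bp
  [90,105): 15 bp
  [105,120): 15 bp
  [120,125): 5 bp
  [125,139): 14 bp
  [139,150): 11 bp
  [150,165): 15 bp
  [165,166): 1 bp
  [166,174): 8 bp
  [174,182): 8 bp
  [182,190): 8 bp
  [190,200): 10 bp
  [200,201): 1 bp
  [201,212): 11 bp
  [212,219): 7 bp
  [219,231): 12 bp
  [231,243): 12 bp
  [243,247): 4 bp
  [247,249): 2 bp
  [249,252): 3 bp
  [252,262): 10 bp
  [262,275): 13 bp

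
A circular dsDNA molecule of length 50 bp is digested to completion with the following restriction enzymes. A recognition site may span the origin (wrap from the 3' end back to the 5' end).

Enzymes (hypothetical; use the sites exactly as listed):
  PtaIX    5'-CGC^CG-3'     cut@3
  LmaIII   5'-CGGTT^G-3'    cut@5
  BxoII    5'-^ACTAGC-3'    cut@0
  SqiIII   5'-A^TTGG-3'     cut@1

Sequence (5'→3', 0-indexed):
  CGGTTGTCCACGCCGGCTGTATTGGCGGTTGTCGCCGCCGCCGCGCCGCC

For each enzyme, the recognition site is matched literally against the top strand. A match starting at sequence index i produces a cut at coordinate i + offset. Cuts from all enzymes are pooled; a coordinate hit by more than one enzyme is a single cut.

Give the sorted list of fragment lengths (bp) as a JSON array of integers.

[3,3,5,5,8,8,9,9]

Per-enzyme occurrences:
  PtaIX CGCCG/3: at [10, 32, 35, 38, 43] ⇒ [13, 35, 38, 41, 46]
  LmaIII CGGTTG/5: at [0, 25] ⇒ [5, 30]
  BxoII (ACTAGC, off=0): no sites
  SqiIII ATTGG/1: at [20] ⇒ [21]

All cut coordinates (distinct, sorted): [5, 13, 21, 30, 35, 38, 41, 46]

Fragments:
  5→13: 8 bp
  13→21: 8 bp
  21→30: 9 bp
  30→35: 5 bp
  35→38: 3 bp
  38→41: 3 bp
  41→46: 5 bp
  46→5 (wrap): 50-46+5 = 9 bp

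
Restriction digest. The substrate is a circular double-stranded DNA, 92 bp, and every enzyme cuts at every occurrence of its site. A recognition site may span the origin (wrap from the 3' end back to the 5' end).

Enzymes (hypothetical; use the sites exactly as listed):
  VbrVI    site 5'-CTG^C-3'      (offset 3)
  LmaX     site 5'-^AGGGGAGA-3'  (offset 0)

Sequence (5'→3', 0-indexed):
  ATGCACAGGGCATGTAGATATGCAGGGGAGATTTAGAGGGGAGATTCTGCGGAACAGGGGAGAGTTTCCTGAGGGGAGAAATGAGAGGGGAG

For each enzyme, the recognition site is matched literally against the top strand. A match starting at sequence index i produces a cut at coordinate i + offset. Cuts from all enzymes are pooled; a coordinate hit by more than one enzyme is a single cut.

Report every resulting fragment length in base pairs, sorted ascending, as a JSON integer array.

Scan for sites:
  VbrVI (CTGC, off=3): starts [46] → cuts [49]
  LmaX (AGGGGAGA, off=0): starts [23, 36, 55, 71, 85] → cuts [23, 36, 55, 71, 85]

All cut coordinates (distinct, sorted): [23, 36, 49, 55, 71, 85]

Fragment lengths:
  23→36: 13 bp
  36→49: 13 bp
  49→55: 6 bp
  55→71: 16 bp
  71→85: 14 bp
  85→23 (wrap): 92-85+23 = 30 bp

[6,13,13,14,16,30]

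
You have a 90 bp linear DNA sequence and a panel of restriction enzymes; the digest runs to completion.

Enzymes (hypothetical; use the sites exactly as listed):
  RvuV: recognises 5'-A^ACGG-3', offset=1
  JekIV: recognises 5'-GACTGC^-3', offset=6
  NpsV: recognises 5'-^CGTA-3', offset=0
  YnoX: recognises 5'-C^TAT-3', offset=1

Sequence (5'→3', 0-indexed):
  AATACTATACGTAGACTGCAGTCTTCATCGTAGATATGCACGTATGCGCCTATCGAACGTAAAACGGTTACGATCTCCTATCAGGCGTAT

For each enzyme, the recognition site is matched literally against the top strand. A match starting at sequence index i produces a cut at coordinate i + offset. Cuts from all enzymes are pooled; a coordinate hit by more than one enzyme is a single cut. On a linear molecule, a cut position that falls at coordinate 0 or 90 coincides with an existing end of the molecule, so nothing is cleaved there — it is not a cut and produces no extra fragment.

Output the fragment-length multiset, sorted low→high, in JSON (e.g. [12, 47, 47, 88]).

Scan for sites:
  RvuV (AACGG, off=1): starts [62] → cuts [63]
  JekIV (GACTGC, off=6): starts [13] → cuts [19]
  NpsV (CGTA, off=0): starts [9, 28, 40, 57, 85] → cuts [9, 28, 40, 57, 85]
  YnoX (CTAT, off=1): starts [4, 49, 77] → cuts [5, 50, 78]

Pooled cuts: [5, 9, 19, 28, 40, 50, 57, 63, 78, 85]

Fragments:
  [0,5): 5 bp
  [5,9): 4 bp
  [9,19): 10 bp
  [19,28): 9 bp
  [28,40): 12 bp
  [40,50): 10 bp
  [50,57): 7 bp
  [57,63): 6 bp
  [63,78): 15 bp
  [78,85): 7 bp
  [85,90): 5 bp

[4,5,5,6,7,7,9,10,10,12,15]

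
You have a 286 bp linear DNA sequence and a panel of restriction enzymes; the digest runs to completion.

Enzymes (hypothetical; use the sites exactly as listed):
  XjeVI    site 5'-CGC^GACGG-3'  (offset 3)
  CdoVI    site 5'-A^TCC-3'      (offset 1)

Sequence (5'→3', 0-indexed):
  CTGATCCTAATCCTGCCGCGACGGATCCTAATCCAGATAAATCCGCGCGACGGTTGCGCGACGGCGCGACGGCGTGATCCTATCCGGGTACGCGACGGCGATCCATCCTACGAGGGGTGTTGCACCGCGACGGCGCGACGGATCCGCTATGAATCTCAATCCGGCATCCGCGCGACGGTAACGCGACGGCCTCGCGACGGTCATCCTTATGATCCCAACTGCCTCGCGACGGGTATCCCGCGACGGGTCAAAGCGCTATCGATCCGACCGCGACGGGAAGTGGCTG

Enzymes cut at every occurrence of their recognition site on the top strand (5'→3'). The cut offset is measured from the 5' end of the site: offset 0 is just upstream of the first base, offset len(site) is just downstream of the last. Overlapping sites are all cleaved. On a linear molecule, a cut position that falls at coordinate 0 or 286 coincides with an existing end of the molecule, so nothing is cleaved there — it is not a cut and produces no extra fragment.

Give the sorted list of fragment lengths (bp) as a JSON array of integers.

[4,4,5,6,6,6,6,6,7,7,7,8,8,8,8,8,9,9,9,10,10,11,11,11,11,15,15,17,21,23]

Scan for sites:
  XjeVI CGCGACGG/3: at [16, 45, 56, 64, 90, 125, 133, 170, 181, 192, 224, 238, 268] ⇒ [19, 48, 59, 67, 93, 128, 136, 173, 184, 195, 227, 241, 271]
  CdoVI ATCC/1: at [3, 9, 24, 30, 40, 76, 81, 100, 104, 141, 158, 165, 202, 211, 234, 261] ⇒ [4, 10, 25, 31, 41, 77, 82, 101, 105, 142, 159, 166, 203, 212, 235, 262]

Pooled cuts: [4, 10, 19, 25, 31, 41, 48, 59, 67, 77, 82, 93, 101, 105, 128, 136, 142, 159, 166, 173, 184, 195, 203, 212, 227, 235, 241, 262, 271]

Fragment lengths:
  [0,4): 4 bp
  [4,10): 6 bp
  [10,19): 9 bp
  [19,25): 6 bp
  [25,31): 6 bp
  [31,41): 10 bp
  [41,48): 7 bp
  [48,59): 11 bp
  [59,67): 8 bp
  [67,77): 10 bp
  [77,82): 5 bp
  [82,93): 11 bp
  [93,101): 8 bp
  [101,105): 4 bp
  [105,128): 23 bp
  [128,136): 8 bp
  [136,142): 6 bp
  [142,159): 17 bp
  [159,166): 7 bp
  [166,173): 7 bp
  [173,184): 11 bp
  [184,195): 11 bp
  [195,203): 8 bp
  [203,212): 9 bp
  [212,227): 15 bp
  [227,235): 8 bp
  [235,241): 6 bp
  [241,262): 21 bp
  [262,271): 9 bp
  [271,286): 15 bp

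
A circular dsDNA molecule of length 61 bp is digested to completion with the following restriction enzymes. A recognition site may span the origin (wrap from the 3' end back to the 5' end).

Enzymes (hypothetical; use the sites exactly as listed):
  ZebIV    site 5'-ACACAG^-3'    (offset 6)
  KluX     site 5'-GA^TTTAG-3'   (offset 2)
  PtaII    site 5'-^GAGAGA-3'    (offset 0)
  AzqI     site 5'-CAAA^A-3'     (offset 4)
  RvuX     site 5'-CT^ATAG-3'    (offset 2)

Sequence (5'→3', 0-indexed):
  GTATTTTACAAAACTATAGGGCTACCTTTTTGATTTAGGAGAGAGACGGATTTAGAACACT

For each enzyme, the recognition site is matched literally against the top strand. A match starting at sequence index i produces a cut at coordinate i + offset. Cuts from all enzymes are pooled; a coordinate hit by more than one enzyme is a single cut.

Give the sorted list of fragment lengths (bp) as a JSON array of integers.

Site scan:
  ZebIV (ACACAG, off=6): no sites
  KluX GATTTAG/2: at [31, 48] ⇒ [33, 50]
  PtaII GAGAGA/0: at [38, 40] ⇒ [38, 40]
  AzqI CAAAA/4: at [8] ⇒ [12]
  RvuX CTATAG/2: at [13] ⇒ [15]

Pooled cuts: [12, 15, 33, 38, 40, 50]

Fragment lengths:
  12→15: 3 bp
  15→33: 18 bp
  33→38: 5 bp
  38→40: 2 bp
  40→50: 10 bp
  50→12 (wrap): 61-50+12 = 23 bp

[2,3,5,10,18,23]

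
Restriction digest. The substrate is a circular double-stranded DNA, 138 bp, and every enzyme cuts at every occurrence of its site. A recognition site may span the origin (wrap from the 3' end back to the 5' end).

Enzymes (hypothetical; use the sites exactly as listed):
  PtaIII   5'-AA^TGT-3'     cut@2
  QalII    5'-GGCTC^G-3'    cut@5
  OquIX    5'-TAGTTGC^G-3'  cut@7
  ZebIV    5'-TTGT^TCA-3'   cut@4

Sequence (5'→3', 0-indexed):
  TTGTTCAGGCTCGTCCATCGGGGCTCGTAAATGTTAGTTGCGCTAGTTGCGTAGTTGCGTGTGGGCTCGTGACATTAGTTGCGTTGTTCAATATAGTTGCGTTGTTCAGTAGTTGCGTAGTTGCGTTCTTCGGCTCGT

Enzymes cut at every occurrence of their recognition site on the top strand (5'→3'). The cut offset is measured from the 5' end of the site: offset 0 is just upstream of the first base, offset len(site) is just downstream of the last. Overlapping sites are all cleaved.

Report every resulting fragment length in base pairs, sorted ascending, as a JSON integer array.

Per-enzyme occurrences:
  PtaIII (AATGT, off=2): starts [29] → cuts [31]
  QalII (GGCTCG, off=5): starts [7, 21, 63, 131] → cuts [12, 26, 68, 136]
  OquIX (TAGTTGCG, off=7): starts [34, 43, 51, 75, 93, 109, 117] → cuts [41, 50, 58, 82, 100, 116, 124]
  ZebIV (TTGTTCA, off=4): starts [0, 83, 101] → cuts [4, 87, 105]

All cut coordinates (distinct, sorted): [4, 12, 26, 31, 41, 50, 58, 68, 82, 87, 100, 105, 116, 124, 136]

Fragment lengths:
  4→12: 8 bp
  12→26: 14 bp
  26→31: 5 bp
  31→41: 10 bp
  41→50: 9 bp
  50→58: 8 bp
  58→68: 10 bp
  68→82: 14 bp
  82→87: 5 bp
  87→100: 13 bp
  100→105: 5 bp
  105→116: 11 bp
  116→124: 8 bp
  124→136: 12 bp
  136→4 (wrap): 138-136+4 = 6 bp

[5,5,5,6,8,8,8,9,10,10,11,12,13,14,14]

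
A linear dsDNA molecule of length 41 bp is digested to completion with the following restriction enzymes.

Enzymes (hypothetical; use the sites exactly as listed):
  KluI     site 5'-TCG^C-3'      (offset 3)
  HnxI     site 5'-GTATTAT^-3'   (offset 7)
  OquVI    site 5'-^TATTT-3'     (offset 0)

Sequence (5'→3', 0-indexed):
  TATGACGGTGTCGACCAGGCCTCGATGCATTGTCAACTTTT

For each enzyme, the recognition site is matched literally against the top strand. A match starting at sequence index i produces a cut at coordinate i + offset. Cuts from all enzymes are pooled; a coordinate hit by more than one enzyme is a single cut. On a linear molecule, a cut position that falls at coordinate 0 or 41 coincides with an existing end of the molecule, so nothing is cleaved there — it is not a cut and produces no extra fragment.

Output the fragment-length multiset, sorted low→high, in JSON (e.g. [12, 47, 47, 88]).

Site scan:
  KluI (TCGC, off=3): no sites
  HnxI (GTATTAT, off=7): no sites
  OquVI (TATTT, off=0): no sites

Pooled cuts: ∅

Fragment lengths:
  no cuts → one linear fragment of 41 bp

[41]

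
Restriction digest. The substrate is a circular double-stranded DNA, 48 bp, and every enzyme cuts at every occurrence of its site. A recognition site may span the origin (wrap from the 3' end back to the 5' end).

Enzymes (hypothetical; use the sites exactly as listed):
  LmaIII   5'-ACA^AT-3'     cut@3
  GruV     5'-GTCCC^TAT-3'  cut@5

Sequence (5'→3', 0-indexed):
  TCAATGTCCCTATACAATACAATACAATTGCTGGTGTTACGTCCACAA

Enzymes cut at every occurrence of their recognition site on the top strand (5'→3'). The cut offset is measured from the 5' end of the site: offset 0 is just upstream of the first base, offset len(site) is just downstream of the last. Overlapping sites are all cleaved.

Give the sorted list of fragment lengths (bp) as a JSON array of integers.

[5,5,6,11,21]

Scan for sites:
  LmaIII ACAAT/3: at [13, 18, 23, 44] ⇒ [16, 21, 26, 47]
  GruV GTCCCTAT/5: at [5] ⇒ [10]

Pooled cuts: [10, 16, 21, 26, 47]

Fragment lengths:
  10→16: 6 bp
  16→21: 5 bp
  21→26: 5 bp
  26→47: 21 bp
  47→10 (wrap): 48-47+10 = 11 bp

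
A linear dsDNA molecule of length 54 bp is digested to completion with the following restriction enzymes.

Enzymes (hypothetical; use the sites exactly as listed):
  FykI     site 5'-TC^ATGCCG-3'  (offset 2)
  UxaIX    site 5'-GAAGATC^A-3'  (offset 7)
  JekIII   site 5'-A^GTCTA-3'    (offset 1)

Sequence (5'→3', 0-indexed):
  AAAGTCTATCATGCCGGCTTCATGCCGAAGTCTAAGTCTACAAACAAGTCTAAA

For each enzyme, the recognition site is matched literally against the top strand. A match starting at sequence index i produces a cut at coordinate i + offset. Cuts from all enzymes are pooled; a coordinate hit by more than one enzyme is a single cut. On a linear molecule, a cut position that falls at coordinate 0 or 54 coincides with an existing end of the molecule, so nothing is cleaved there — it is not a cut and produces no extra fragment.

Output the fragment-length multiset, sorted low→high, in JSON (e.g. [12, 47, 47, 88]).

Per-enzyme occurrences:
  FykI (TCATGCCG, off=2): starts [8, 19] → cuts [10, 21]
  UxaIX (GAAGATCA, off=7): no sites
  JekIII (AGTCTA, off=1): starts [2, 28, 34, 46] → cuts [3, 29, 35, 47]

All cut coordinates (distinct, sorted): [3, 10, 21, 29, 35, 47]

Fragments:
  [0,3): 3 bp
  [3,10): 7 bp
  [10,21): 11 bp
  [21,29): 8 bp
  [29,35): 6 bp
  [35,47): 12 bp
  [47,54): 7 bp

[3,6,7,7,8,11,12]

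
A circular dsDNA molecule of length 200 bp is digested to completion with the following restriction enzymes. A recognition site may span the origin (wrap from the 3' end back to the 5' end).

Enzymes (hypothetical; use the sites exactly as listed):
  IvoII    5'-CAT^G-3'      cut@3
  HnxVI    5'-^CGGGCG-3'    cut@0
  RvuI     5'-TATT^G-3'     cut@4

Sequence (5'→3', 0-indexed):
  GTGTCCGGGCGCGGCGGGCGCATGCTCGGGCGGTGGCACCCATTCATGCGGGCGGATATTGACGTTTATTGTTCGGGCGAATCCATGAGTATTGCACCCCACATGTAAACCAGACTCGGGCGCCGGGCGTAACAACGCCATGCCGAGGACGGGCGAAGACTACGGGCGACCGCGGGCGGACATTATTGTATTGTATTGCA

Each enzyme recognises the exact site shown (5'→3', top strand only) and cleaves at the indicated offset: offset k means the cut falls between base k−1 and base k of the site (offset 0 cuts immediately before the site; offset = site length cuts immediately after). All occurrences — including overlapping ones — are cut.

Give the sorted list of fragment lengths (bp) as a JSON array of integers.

[1,3,3,5,5,7,7,8,8,9,9,10,10,11,12,12,13,13,15,18,21]

Per-enzyme occurrences:
  IvoII (CATG, off=3): starts [20, 44, 83, 101, 138] → cuts [23, 47, 86, 104, 141]
  HnxVI (CGGGCG, off=0): starts [5, 14, 26, 48, 73, 116, 123, 149, 162, 172] → cuts [5, 14, 26, 48, 73, 116, 123, 149, 162, 172]
  RvuI (TATTG, off=4): starts [56, 66, 89, 183, 188, 193] → cuts [60, 70, 93, 187, 192, 197]

Pooled cuts: [5, 14, 23, 26, 47, 48, 60, 70, 73, 86, 93, 104, 116, 123, 141, 149, 162, 172, 187, 192, 197]

Fragments:
  5→14: 9 bp
  14→23: 9 bp
  23→26: 3 bp
  26→47: 21 bp
  47→48: 1 bp
  48→60: 12 bp
  60→70: 10 bp
  70→73: 3 bp
  73→86: 13 bp
  86→93: 7 bp
  93→104: 11 bp
  104→116: 12 bp
  116→123: 7 bp
  123→141: 18 bp
  141→149: 8 bp
  149→162: 13 bp
  162→172: 10 bp
  172→187: 15 bp
  187→192: 5 bp
  192→197: 5 bp
  197→5 (wrap): 200-197+5 = 8 bp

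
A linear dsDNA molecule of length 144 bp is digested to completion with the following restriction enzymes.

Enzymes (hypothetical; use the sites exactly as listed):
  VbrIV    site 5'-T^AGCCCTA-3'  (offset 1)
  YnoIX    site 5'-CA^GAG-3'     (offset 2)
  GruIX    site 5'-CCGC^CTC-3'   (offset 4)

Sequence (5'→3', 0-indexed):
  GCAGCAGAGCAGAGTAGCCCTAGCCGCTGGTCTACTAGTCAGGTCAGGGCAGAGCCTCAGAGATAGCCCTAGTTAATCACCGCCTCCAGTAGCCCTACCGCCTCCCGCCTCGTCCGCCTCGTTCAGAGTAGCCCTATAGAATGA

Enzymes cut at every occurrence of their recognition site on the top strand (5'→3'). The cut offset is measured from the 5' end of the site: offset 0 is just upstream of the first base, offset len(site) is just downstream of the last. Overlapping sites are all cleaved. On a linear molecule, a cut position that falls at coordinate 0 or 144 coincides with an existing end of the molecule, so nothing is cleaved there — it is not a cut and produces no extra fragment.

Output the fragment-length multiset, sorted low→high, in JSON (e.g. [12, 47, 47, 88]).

[4,4,5,5,6,7,7,8,8,9,11,15,19,36]

Per-enzyme occurrences:
  VbrIV (TAGCCCTA, off=1): starts [14, 63, 89, 128] → cuts [15, 64, 90, 129]
  YnoIX (CAGAG, off=2): starts [4, 9, 49, 57, 123] → cuts [6, 11, 51, 59, 125]
  GruIX (CCGCCTC, off=4): starts [79, 97, 104, 113] → cuts [83, 101, 108, 117]

Pooled cuts: [6, 11, 15, 51, 59, 64, 83, 90, 101, 108, 117, 125, 129]

Fragment lengths:
  [0,6): 6 bp
  [6,11): 5 bp
  [11,15): 4 bp
  [15,51): 36 bp
  [51,59): 8 bp
  [59,64): 5 bp
  [64,83): 19 bp
  [83,90): 7 bp
  [90,101): 11 bp
  [101,108): 7 bp
  [108,117): 9 bp
  [117,125): 8 bp
  [125,129): 4 bp
  [129,144): 15 bp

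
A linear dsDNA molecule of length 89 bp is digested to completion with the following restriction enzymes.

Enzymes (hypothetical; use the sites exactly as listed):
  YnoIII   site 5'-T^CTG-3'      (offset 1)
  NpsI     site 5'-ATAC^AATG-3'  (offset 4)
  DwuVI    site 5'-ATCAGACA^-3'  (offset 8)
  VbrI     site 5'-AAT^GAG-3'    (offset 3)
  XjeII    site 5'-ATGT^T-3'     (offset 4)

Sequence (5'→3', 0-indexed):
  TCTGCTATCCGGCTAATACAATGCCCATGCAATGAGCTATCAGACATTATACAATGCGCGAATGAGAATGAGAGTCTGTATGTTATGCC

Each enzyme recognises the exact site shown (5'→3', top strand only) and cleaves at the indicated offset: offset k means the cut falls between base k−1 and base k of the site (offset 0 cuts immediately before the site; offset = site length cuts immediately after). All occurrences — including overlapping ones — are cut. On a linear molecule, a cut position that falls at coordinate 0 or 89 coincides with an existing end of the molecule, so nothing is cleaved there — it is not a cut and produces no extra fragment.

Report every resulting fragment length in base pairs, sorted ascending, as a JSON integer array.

Site scan:
  YnoIII TCTG/1: at [0, 74] ⇒ [1, 75]
  NpsI ATACAATG/4: at [15, 48] ⇒ [19, 52]
  DwuVI ATCAGACA/8: at [38] ⇒ [46]
  VbrI AATGAG/3: at [30, 60, 66] ⇒ [33, 63, 69]
  XjeII ATGTT/4: at [79] ⇒ [83]

Pooled cuts: [1, 19, 33, 46, 52, 63, 69, 75, 83]

Fragment lengths:
  [0,1): 1 bp
  [1,19): 18 bp
  [19,33): 14 bp
  [33,46): 13 bp
  [46,52): 6 bp
  [52,63): 11 bp
  [63,69): 6 bp
  [69,75): 6 bp
  [75,83): 8 bp
  [83,89): 6 bp

[1,6,6,6,6,8,11,13,14,18]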